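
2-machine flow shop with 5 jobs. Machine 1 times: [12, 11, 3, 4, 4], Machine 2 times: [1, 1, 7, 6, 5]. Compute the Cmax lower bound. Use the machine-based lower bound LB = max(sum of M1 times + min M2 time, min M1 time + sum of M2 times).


LB1 = sum(M1 times) + min(M2 times) = 34 + 1 = 35
LB2 = min(M1 times) + sum(M2 times) = 3 + 20 = 23
Lower bound = max(LB1, LB2) = max(35, 23) = 35

35


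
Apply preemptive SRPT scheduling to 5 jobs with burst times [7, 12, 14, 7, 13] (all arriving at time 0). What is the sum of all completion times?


Since all jobs arrive at t=0, SRPT equals SPT ordering.
SPT order: [7, 7, 12, 13, 14]
Completion times:
  Job 1: p=7, C=7
  Job 2: p=7, C=14
  Job 3: p=12, C=26
  Job 4: p=13, C=39
  Job 5: p=14, C=53
Total completion time = 7 + 14 + 26 + 39 + 53 = 139

139


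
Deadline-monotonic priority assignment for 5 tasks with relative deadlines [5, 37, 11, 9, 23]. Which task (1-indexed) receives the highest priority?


Sort tasks by relative deadline (ascending):
  Task 1: deadline = 5
  Task 4: deadline = 9
  Task 3: deadline = 11
  Task 5: deadline = 23
  Task 2: deadline = 37
Priority order (highest first): [1, 4, 3, 5, 2]
Highest priority task = 1

1


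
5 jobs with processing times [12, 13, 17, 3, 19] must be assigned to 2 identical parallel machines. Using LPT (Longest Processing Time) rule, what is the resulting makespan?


Sort jobs in decreasing order (LPT): [19, 17, 13, 12, 3]
Assign each job to the least loaded machine:
  Machine 1: jobs [19, 12], load = 31
  Machine 2: jobs [17, 13, 3], load = 33
Makespan = max load = 33

33


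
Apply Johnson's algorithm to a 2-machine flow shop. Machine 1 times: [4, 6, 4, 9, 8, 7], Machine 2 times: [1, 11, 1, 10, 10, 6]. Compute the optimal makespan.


Apply Johnson's rule:
  Group 1 (a <= b): [(2, 6, 11), (5, 8, 10), (4, 9, 10)]
  Group 2 (a > b): [(6, 7, 6), (1, 4, 1), (3, 4, 1)]
Optimal job order: [2, 5, 4, 6, 1, 3]
Schedule:
  Job 2: M1 done at 6, M2 done at 17
  Job 5: M1 done at 14, M2 done at 27
  Job 4: M1 done at 23, M2 done at 37
  Job 6: M1 done at 30, M2 done at 43
  Job 1: M1 done at 34, M2 done at 44
  Job 3: M1 done at 38, M2 done at 45
Makespan = 45

45


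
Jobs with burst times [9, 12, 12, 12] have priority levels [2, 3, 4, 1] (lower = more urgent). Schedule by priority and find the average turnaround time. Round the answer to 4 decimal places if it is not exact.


Sort by priority (ascending = highest first):
Order: [(1, 12), (2, 9), (3, 12), (4, 12)]
Completion times:
  Priority 1, burst=12, C=12
  Priority 2, burst=9, C=21
  Priority 3, burst=12, C=33
  Priority 4, burst=12, C=45
Average turnaround = 111/4 = 27.75

27.75


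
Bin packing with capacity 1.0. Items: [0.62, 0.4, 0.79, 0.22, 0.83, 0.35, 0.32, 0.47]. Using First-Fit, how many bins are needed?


Place items sequentially using First-Fit:
  Item 0.62 -> new Bin 1
  Item 0.4 -> new Bin 2
  Item 0.79 -> new Bin 3
  Item 0.22 -> Bin 1 (now 0.84)
  Item 0.83 -> new Bin 4
  Item 0.35 -> Bin 2 (now 0.75)
  Item 0.32 -> new Bin 5
  Item 0.47 -> Bin 5 (now 0.79)
Total bins used = 5

5


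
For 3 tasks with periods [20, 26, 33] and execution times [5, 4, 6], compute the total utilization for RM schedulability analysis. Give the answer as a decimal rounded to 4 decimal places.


Compute individual utilizations (exact fractions):
  Task 1: C/T = 5/20 = 1/4 (approx. 0.25)
  Task 2: C/T = 4/26 = 2/13 (approx. 0.1538)
  Task 3: C/T = 6/33 = 2/11 (approx. 0.1818)
Total utilization U = 1/4 + 2/13 + 2/11 = 335/572
Rounded to 4 decimal places: U = 0.5857
RM (Liu & Layland) bound for 3 tasks = 0.779763; compare with U = 335/572 (approx. 0.585664)
U <= bound, so schedulable by RM sufficient condition.

0.5857


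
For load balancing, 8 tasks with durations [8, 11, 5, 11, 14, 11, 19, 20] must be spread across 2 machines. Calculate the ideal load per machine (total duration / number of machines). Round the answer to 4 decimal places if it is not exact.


Total processing time = 8 + 11 + 5 + 11 + 14 + 11 + 19 + 20 = 99
Number of machines = 2
Ideal balanced load = 99 / 2 = 49.5

49.5


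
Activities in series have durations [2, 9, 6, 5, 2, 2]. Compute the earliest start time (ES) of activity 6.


Activity 6 starts after activities 1 through 5 complete.
Predecessor durations: [2, 9, 6, 5, 2]
ES = 2 + 9 + 6 + 5 + 2 = 24

24


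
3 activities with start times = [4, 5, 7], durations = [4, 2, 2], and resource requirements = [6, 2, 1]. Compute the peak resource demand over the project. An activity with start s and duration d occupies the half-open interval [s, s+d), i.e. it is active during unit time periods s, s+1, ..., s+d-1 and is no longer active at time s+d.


Each activity i is active on [start_i, start_i + duration_i).
Compute total resource usage per time slot:
  t=0: active resources = [], total = 0
  t=1: active resources = [], total = 0
  t=2: active resources = [], total = 0
  t=3: active resources = [], total = 0
  t=4: active resources = [6], total = 6
  t=5: active resources = [6, 2], total = 8
  t=6: active resources = [6, 2], total = 8
  t=7: active resources = [6, 1], total = 7
  t=8: active resources = [1], total = 1
Peak resource demand = 8

8


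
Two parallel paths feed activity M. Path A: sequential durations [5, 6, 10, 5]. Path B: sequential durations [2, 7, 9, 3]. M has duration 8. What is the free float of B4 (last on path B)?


ES(B4) = sum of predecessors on chain B = 18
EF(B4) = ES + duration = 18 + 3 = 21
Successor of B4 is M. ES(M) = max(sum(A), sum(B)) = max(26, 21) = 26
Free float = ES(successor) - EF(current) = 26 - 21 = 5

5


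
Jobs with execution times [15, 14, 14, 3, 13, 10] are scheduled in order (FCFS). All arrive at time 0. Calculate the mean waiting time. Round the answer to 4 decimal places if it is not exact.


FCFS order (as given): [15, 14, 14, 3, 13, 10]
Waiting times:
  Job 1: wait = 0
  Job 2: wait = 15
  Job 3: wait = 29
  Job 4: wait = 43
  Job 5: wait = 46
  Job 6: wait = 59
Sum of waiting times = 192
Average waiting time = 192/6 = 32.0

32.0


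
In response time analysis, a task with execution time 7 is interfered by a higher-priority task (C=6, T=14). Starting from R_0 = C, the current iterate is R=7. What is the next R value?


R_next = C + ceil(R_prev / T_hp) * C_hp
ceil(7 / 14) = ceil(0.5) = 1
Interference = 1 * 6 = 6
R_next = 7 + 6 = 13

13


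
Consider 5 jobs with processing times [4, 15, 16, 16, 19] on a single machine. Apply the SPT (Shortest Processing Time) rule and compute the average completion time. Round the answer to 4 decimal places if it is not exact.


Sort jobs by processing time (SPT order): [4, 15, 16, 16, 19]
Compute completion times sequentially:
  Job 1: processing = 4, completes at 4
  Job 2: processing = 15, completes at 19
  Job 3: processing = 16, completes at 35
  Job 4: processing = 16, completes at 51
  Job 5: processing = 19, completes at 70
Sum of completion times = 179
Average completion time = 179/5 = 35.8

35.8


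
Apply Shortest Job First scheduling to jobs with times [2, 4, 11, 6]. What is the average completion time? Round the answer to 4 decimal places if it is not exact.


SJF order (ascending): [2, 4, 6, 11]
Completion times:
  Job 1: burst=2, C=2
  Job 2: burst=4, C=6
  Job 3: burst=6, C=12
  Job 4: burst=11, C=23
Average completion = 43/4 = 10.75

10.75


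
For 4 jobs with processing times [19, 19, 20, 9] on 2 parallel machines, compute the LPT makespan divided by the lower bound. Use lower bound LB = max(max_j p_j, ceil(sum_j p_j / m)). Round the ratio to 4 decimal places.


LPT order: [20, 19, 19, 9]
Machine loads after assignment: [29, 38]
LPT makespan = 38
Lower bound = max(max_job, ceil(total/2)) = max(20, 34) = 34
Ratio = 38 / 34 = 1.1176

1.1176


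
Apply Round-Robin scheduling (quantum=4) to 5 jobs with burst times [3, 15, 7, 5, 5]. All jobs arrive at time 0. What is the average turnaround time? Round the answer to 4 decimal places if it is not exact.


Time quantum = 4
Execution trace:
  J1 runs 3 units, time = 3
  J2 runs 4 units, time = 7
  J3 runs 4 units, time = 11
  J4 runs 4 units, time = 15
  J5 runs 4 units, time = 19
  J2 runs 4 units, time = 23
  J3 runs 3 units, time = 26
  J4 runs 1 units, time = 27
  J5 runs 1 units, time = 28
  J2 runs 4 units, time = 32
  J2 runs 3 units, time = 35
Finish times: [3, 35, 26, 27, 28]
Average turnaround = 119/5 = 23.8

23.8


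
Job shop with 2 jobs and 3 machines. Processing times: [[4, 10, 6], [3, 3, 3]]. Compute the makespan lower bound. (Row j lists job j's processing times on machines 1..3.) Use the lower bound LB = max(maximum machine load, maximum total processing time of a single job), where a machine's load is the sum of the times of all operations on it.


Machine loads:
  Machine 1: 4 + 3 = 7
  Machine 2: 10 + 3 = 13
  Machine 3: 6 + 3 = 9
Max machine load = 13
Job totals:
  Job 1: 20
  Job 2: 9
Max job total = 20
Lower bound = max(13, 20) = 20

20


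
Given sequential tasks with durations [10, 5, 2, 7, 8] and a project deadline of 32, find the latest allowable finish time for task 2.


LF(activity 2) = deadline - sum of successor durations
Successors: activities 3 through 5 with durations [2, 7, 8]
Sum of successor durations = 17
LF = 32 - 17 = 15

15


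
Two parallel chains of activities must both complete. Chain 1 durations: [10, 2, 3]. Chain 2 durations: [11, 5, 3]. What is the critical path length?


Path A total = 10 + 2 + 3 = 15
Path B total = 11 + 5 + 3 = 19
Critical path = longest path = max(15, 19) = 19

19


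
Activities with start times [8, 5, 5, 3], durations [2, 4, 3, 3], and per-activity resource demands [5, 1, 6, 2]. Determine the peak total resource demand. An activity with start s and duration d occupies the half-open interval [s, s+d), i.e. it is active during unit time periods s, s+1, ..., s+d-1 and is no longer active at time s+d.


Each activity i is active on [start_i, start_i + duration_i).
Compute total resource usage per time slot:
  t=0: active resources = [], total = 0
  t=1: active resources = [], total = 0
  t=2: active resources = [], total = 0
  t=3: active resources = [2], total = 2
  t=4: active resources = [2], total = 2
  t=5: active resources = [1, 6, 2], total = 9
  t=6: active resources = [1, 6], total = 7
  t=7: active resources = [1, 6], total = 7
  t=8: active resources = [5, 1], total = 6
  t=9: active resources = [5], total = 5
Peak resource demand = 9

9


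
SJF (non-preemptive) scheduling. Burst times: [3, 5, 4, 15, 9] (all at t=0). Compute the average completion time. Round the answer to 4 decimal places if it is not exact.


SJF order (ascending): [3, 4, 5, 9, 15]
Completion times:
  Job 1: burst=3, C=3
  Job 2: burst=4, C=7
  Job 3: burst=5, C=12
  Job 4: burst=9, C=21
  Job 5: burst=15, C=36
Average completion = 79/5 = 15.8

15.8


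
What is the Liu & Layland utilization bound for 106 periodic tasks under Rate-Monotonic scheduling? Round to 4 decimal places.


Compute 2^(1/106) = 1.0065605511
Subtract 1: 1.0065605511 - 1 = 0.0065605511
Multiply by n: 106 * 0.0065605511 = 0.6954184166
Round to 4 dp: 0.6954

0.6954


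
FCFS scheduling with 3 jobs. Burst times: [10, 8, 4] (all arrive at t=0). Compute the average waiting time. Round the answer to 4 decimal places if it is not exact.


FCFS order (as given): [10, 8, 4]
Waiting times:
  Job 1: wait = 0
  Job 2: wait = 10
  Job 3: wait = 18
Sum of waiting times = 28
Average waiting time = 28/3 = 9.3333

9.3333


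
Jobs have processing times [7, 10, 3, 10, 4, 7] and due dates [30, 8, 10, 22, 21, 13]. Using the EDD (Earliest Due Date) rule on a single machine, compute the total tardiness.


Sort by due date (EDD order): [(10, 8), (3, 10), (7, 13), (4, 21), (10, 22), (7, 30)]
Compute completion times and tardiness:
  Job 1: p=10, d=8, C=10, tardiness=max(0,10-8)=2
  Job 2: p=3, d=10, C=13, tardiness=max(0,13-10)=3
  Job 3: p=7, d=13, C=20, tardiness=max(0,20-13)=7
  Job 4: p=4, d=21, C=24, tardiness=max(0,24-21)=3
  Job 5: p=10, d=22, C=34, tardiness=max(0,34-22)=12
  Job 6: p=7, d=30, C=41, tardiness=max(0,41-30)=11
Total tardiness = 38

38


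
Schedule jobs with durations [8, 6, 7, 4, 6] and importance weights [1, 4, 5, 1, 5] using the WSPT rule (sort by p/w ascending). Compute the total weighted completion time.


Compute p/w ratios and sort ascending (WSPT): [(6, 5), (7, 5), (6, 4), (4, 1), (8, 1)]
Compute weighted completion times:
  Job (p=6,w=5): C=6, w*C=5*6=30
  Job (p=7,w=5): C=13, w*C=5*13=65
  Job (p=6,w=4): C=19, w*C=4*19=76
  Job (p=4,w=1): C=23, w*C=1*23=23
  Job (p=8,w=1): C=31, w*C=1*31=31
Total weighted completion time = 225

225


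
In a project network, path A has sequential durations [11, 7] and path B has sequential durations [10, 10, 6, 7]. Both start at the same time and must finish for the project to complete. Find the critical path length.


Path A total = 11 + 7 = 18
Path B total = 10 + 10 + 6 + 7 = 33
Critical path = longest path = max(18, 33) = 33

33


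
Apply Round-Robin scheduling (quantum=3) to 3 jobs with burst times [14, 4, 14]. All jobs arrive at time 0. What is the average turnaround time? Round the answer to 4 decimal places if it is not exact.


Time quantum = 3
Execution trace:
  J1 runs 3 units, time = 3
  J2 runs 3 units, time = 6
  J3 runs 3 units, time = 9
  J1 runs 3 units, time = 12
  J2 runs 1 units, time = 13
  J3 runs 3 units, time = 16
  J1 runs 3 units, time = 19
  J3 runs 3 units, time = 22
  J1 runs 3 units, time = 25
  J3 runs 3 units, time = 28
  J1 runs 2 units, time = 30
  J3 runs 2 units, time = 32
Finish times: [30, 13, 32]
Average turnaround = 75/3 = 25.0

25.0


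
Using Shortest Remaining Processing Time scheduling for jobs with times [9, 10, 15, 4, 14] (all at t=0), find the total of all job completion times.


Since all jobs arrive at t=0, SRPT equals SPT ordering.
SPT order: [4, 9, 10, 14, 15]
Completion times:
  Job 1: p=4, C=4
  Job 2: p=9, C=13
  Job 3: p=10, C=23
  Job 4: p=14, C=37
  Job 5: p=15, C=52
Total completion time = 4 + 13 + 23 + 37 + 52 = 129

129


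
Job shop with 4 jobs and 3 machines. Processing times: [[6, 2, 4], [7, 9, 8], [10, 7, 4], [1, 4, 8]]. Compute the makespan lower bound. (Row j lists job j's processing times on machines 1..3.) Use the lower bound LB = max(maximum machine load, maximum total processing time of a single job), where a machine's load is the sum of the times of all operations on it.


Machine loads:
  Machine 1: 6 + 7 + 10 + 1 = 24
  Machine 2: 2 + 9 + 7 + 4 = 22
  Machine 3: 4 + 8 + 4 + 8 = 24
Max machine load = 24
Job totals:
  Job 1: 12
  Job 2: 24
  Job 3: 21
  Job 4: 13
Max job total = 24
Lower bound = max(24, 24) = 24

24


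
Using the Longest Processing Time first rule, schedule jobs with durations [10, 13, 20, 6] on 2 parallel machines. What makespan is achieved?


Sort jobs in decreasing order (LPT): [20, 13, 10, 6]
Assign each job to the least loaded machine:
  Machine 1: jobs [20, 6], load = 26
  Machine 2: jobs [13, 10], load = 23
Makespan = max load = 26

26


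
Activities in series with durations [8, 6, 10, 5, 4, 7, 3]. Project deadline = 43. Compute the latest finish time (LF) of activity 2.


LF(activity 2) = deadline - sum of successor durations
Successors: activities 3 through 7 with durations [10, 5, 4, 7, 3]
Sum of successor durations = 29
LF = 43 - 29 = 14

14


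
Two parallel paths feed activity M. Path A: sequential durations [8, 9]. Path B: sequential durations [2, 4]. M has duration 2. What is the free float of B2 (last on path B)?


ES(B2) = sum of predecessors on chain B = 2
EF(B2) = ES + duration = 2 + 4 = 6
Successor of B2 is M. ES(M) = max(sum(A), sum(B)) = max(17, 6) = 17
Free float = ES(successor) - EF(current) = 17 - 6 = 11

11


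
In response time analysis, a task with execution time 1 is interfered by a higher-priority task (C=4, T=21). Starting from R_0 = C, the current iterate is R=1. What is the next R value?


R_next = C + ceil(R_prev / T_hp) * C_hp
ceil(1 / 21) = ceil(0.0476) = 1
Interference = 1 * 4 = 4
R_next = 1 + 4 = 5

5


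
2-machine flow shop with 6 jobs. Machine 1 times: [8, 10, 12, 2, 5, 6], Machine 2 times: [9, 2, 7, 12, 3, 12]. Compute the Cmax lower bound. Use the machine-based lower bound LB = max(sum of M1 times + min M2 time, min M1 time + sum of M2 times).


LB1 = sum(M1 times) + min(M2 times) = 43 + 2 = 45
LB2 = min(M1 times) + sum(M2 times) = 2 + 45 = 47
Lower bound = max(LB1, LB2) = max(45, 47) = 47

47


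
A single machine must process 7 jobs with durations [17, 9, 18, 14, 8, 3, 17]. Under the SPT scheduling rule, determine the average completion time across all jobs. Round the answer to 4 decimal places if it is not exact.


Sort jobs by processing time (SPT order): [3, 8, 9, 14, 17, 17, 18]
Compute completion times sequentially:
  Job 1: processing = 3, completes at 3
  Job 2: processing = 8, completes at 11
  Job 3: processing = 9, completes at 20
  Job 4: processing = 14, completes at 34
  Job 5: processing = 17, completes at 51
  Job 6: processing = 17, completes at 68
  Job 7: processing = 18, completes at 86
Sum of completion times = 273
Average completion time = 273/7 = 39.0

39.0


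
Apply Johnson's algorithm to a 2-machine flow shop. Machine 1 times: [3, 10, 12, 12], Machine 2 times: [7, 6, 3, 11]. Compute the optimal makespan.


Apply Johnson's rule:
  Group 1 (a <= b): [(1, 3, 7)]
  Group 2 (a > b): [(4, 12, 11), (2, 10, 6), (3, 12, 3)]
Optimal job order: [1, 4, 2, 3]
Schedule:
  Job 1: M1 done at 3, M2 done at 10
  Job 4: M1 done at 15, M2 done at 26
  Job 2: M1 done at 25, M2 done at 32
  Job 3: M1 done at 37, M2 done at 40
Makespan = 40

40


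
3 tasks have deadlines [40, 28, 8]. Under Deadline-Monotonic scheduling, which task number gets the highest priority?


Sort tasks by relative deadline (ascending):
  Task 3: deadline = 8
  Task 2: deadline = 28
  Task 1: deadline = 40
Priority order (highest first): [3, 2, 1]
Highest priority task = 3

3


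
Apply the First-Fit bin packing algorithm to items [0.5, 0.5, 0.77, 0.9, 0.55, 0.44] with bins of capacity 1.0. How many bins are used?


Place items sequentially using First-Fit:
  Item 0.5 -> new Bin 1
  Item 0.5 -> Bin 1 (now 1.0)
  Item 0.77 -> new Bin 2
  Item 0.9 -> new Bin 3
  Item 0.55 -> new Bin 4
  Item 0.44 -> Bin 4 (now 0.99)
Total bins used = 4

4


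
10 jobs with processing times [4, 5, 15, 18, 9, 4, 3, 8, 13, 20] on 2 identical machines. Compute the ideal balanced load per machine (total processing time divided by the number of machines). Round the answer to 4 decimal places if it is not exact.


Total processing time = 4 + 5 + 15 + 18 + 9 + 4 + 3 + 8 + 13 + 20 = 99
Number of machines = 2
Ideal balanced load = 99 / 2 = 49.5

49.5


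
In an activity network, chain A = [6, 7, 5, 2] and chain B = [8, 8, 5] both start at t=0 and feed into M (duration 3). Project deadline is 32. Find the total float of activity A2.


Forward pass: ES(A2) = sum of predecessors on chain A = 6
EF = ES + duration = 6 + 7 = 13
Backward pass: LF(M) = deadline = 32; LS(M) = 32 - 3 = 29
LF(A2) = LS(M) - sum(successors on chain A) = 29 - 7 = 22
LS = LF - duration = 22 - 7 = 15
Total float = LS - ES = 15 - 6 = 9

9


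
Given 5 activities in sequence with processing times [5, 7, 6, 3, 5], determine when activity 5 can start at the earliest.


Activity 5 starts after activities 1 through 4 complete.
Predecessor durations: [5, 7, 6, 3]
ES = 5 + 7 + 6 + 3 = 21

21


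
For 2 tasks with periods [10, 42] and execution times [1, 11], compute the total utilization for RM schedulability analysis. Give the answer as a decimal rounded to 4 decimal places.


Compute individual utilizations (exact fractions):
  Task 1: C/T = 1/10 (approx. 0.1)
  Task 2: C/T = 11/42 (approx. 0.2619)
Total utilization U = 1/10 + 11/42 = 38/105
Rounded to 4 decimal places: U = 0.3619
RM (Liu & Layland) bound for 2 tasks = 0.828427; compare with U = 38/105 (approx. 0.361905)
U <= bound, so schedulable by RM sufficient condition.

0.3619


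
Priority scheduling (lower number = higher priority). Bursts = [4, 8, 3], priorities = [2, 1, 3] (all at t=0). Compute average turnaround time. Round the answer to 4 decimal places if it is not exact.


Sort by priority (ascending = highest first):
Order: [(1, 8), (2, 4), (3, 3)]
Completion times:
  Priority 1, burst=8, C=8
  Priority 2, burst=4, C=12
  Priority 3, burst=3, C=15
Average turnaround = 35/3 = 11.6667

11.6667


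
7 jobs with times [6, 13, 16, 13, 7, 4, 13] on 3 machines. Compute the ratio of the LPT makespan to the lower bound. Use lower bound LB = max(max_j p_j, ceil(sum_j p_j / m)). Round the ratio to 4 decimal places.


LPT order: [16, 13, 13, 13, 7, 6, 4]
Machine loads after assignment: [22, 26, 24]
LPT makespan = 26
Lower bound = max(max_job, ceil(total/3)) = max(16, 24) = 24
Ratio = 26 / 24 = 1.0833

1.0833


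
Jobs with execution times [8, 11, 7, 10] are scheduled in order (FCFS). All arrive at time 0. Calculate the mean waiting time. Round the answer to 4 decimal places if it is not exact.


FCFS order (as given): [8, 11, 7, 10]
Waiting times:
  Job 1: wait = 0
  Job 2: wait = 8
  Job 3: wait = 19
  Job 4: wait = 26
Sum of waiting times = 53
Average waiting time = 53/4 = 13.25

13.25


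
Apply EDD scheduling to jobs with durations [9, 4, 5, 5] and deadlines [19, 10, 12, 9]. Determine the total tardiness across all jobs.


Sort by due date (EDD order): [(5, 9), (4, 10), (5, 12), (9, 19)]
Compute completion times and tardiness:
  Job 1: p=5, d=9, C=5, tardiness=max(0,5-9)=0
  Job 2: p=4, d=10, C=9, tardiness=max(0,9-10)=0
  Job 3: p=5, d=12, C=14, tardiness=max(0,14-12)=2
  Job 4: p=9, d=19, C=23, tardiness=max(0,23-19)=4
Total tardiness = 6

6


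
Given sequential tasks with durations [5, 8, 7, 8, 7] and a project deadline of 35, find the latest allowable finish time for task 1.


LF(activity 1) = deadline - sum of successor durations
Successors: activities 2 through 5 with durations [8, 7, 8, 7]
Sum of successor durations = 30
LF = 35 - 30 = 5

5


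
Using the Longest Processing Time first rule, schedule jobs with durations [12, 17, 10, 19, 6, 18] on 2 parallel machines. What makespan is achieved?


Sort jobs in decreasing order (LPT): [19, 18, 17, 12, 10, 6]
Assign each job to the least loaded machine:
  Machine 1: jobs [19, 12, 10], load = 41
  Machine 2: jobs [18, 17, 6], load = 41
Makespan = max load = 41

41


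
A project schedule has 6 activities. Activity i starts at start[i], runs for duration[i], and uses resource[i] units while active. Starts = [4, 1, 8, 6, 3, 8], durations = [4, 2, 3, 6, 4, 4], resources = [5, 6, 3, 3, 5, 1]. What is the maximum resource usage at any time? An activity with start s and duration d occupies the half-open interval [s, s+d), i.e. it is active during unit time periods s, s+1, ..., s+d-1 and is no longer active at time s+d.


Each activity i is active on [start_i, start_i + duration_i).
Compute total resource usage per time slot:
  t=0: active resources = [], total = 0
  t=1: active resources = [6], total = 6
  t=2: active resources = [6], total = 6
  t=3: active resources = [5], total = 5
  t=4: active resources = [5, 5], total = 10
  t=5: active resources = [5, 5], total = 10
  t=6: active resources = [5, 3, 5], total = 13
  t=7: active resources = [5, 3], total = 8
  t=8: active resources = [3, 3, 1], total = 7
  t=9: active resources = [3, 3, 1], total = 7
  t=10: active resources = [3, 3, 1], total = 7
  t=11: active resources = [3, 1], total = 4
Peak resource demand = 13

13


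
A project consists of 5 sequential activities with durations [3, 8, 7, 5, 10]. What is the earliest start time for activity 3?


Activity 3 starts after activities 1 through 2 complete.
Predecessor durations: [3, 8]
ES = 3 + 8 = 11

11


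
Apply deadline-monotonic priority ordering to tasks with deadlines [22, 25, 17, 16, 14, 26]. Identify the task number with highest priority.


Sort tasks by relative deadline (ascending):
  Task 5: deadline = 14
  Task 4: deadline = 16
  Task 3: deadline = 17
  Task 1: deadline = 22
  Task 2: deadline = 25
  Task 6: deadline = 26
Priority order (highest first): [5, 4, 3, 1, 2, 6]
Highest priority task = 5

5


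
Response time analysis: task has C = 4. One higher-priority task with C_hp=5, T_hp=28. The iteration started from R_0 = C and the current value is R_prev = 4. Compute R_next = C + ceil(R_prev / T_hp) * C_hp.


R_next = C + ceil(R_prev / T_hp) * C_hp
ceil(4 / 28) = ceil(0.1429) = 1
Interference = 1 * 5 = 5
R_next = 4 + 5 = 9

9


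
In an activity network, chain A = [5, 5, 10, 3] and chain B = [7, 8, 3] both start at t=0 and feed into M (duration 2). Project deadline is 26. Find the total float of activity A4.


Forward pass: ES(A4) = sum of predecessors on chain A = 20
EF = ES + duration = 20 + 3 = 23
Backward pass: LF(M) = deadline = 26; LS(M) = 26 - 2 = 24
LF(A4) = LS(M) - sum(successors on chain A) = 24 - 0 = 24
LS = LF - duration = 24 - 3 = 21
Total float = LS - ES = 21 - 20 = 1

1


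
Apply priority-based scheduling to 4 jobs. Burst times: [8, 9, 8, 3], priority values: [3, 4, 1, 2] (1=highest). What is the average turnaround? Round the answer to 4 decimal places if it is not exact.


Sort by priority (ascending = highest first):
Order: [(1, 8), (2, 3), (3, 8), (4, 9)]
Completion times:
  Priority 1, burst=8, C=8
  Priority 2, burst=3, C=11
  Priority 3, burst=8, C=19
  Priority 4, burst=9, C=28
Average turnaround = 66/4 = 16.5

16.5


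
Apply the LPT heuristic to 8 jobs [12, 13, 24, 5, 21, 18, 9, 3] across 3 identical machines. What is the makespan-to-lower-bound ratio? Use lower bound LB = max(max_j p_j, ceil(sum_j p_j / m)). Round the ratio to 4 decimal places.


LPT order: [24, 21, 18, 13, 12, 9, 5, 3]
Machine loads after assignment: [36, 33, 36]
LPT makespan = 36
Lower bound = max(max_job, ceil(total/3)) = max(24, 35) = 35
Ratio = 36 / 35 = 1.0286

1.0286


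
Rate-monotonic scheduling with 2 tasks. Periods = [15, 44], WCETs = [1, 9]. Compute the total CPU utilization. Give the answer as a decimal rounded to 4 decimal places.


Compute individual utilizations (exact fractions):
  Task 1: C/T = 1/15 (approx. 0.0667)
  Task 2: C/T = 9/44 (approx. 0.2045)
Total utilization U = 1/15 + 9/44 = 179/660
Rounded to 4 decimal places: U = 0.2712
RM (Liu & Layland) bound for 2 tasks = 0.828427; compare with U = 179/660 (approx. 0.271212)
U <= bound, so schedulable by RM sufficient condition.

0.2712


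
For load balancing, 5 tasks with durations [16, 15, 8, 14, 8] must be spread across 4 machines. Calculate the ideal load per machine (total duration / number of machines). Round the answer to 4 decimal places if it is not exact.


Total processing time = 16 + 15 + 8 + 14 + 8 = 61
Number of machines = 4
Ideal balanced load = 61 / 4 = 15.25

15.25


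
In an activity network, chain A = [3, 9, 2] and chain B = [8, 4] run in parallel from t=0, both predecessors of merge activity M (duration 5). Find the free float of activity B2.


ES(B2) = sum of predecessors on chain B = 8
EF(B2) = ES + duration = 8 + 4 = 12
Successor of B2 is M. ES(M) = max(sum(A), sum(B)) = max(14, 12) = 14
Free float = ES(successor) - EF(current) = 14 - 12 = 2

2


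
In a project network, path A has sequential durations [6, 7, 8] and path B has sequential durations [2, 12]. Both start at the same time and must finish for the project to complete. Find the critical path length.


Path A total = 6 + 7 + 8 = 21
Path B total = 2 + 12 = 14
Critical path = longest path = max(21, 14) = 21

21


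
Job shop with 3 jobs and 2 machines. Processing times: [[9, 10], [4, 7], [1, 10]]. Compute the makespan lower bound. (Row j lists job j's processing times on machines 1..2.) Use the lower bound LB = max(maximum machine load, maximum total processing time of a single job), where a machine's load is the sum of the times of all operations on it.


Machine loads:
  Machine 1: 9 + 4 + 1 = 14
  Machine 2: 10 + 7 + 10 = 27
Max machine load = 27
Job totals:
  Job 1: 19
  Job 2: 11
  Job 3: 11
Max job total = 19
Lower bound = max(27, 19) = 27

27


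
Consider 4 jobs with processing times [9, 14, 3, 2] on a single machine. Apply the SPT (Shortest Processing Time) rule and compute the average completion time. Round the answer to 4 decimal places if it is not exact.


Sort jobs by processing time (SPT order): [2, 3, 9, 14]
Compute completion times sequentially:
  Job 1: processing = 2, completes at 2
  Job 2: processing = 3, completes at 5
  Job 3: processing = 9, completes at 14
  Job 4: processing = 14, completes at 28
Sum of completion times = 49
Average completion time = 49/4 = 12.25

12.25


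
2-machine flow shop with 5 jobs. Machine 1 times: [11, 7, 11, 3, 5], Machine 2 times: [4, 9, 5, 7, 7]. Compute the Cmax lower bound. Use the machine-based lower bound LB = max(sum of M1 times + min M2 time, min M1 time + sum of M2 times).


LB1 = sum(M1 times) + min(M2 times) = 37 + 4 = 41
LB2 = min(M1 times) + sum(M2 times) = 3 + 32 = 35
Lower bound = max(LB1, LB2) = max(41, 35) = 41

41


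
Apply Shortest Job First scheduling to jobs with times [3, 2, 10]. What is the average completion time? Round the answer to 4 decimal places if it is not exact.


SJF order (ascending): [2, 3, 10]
Completion times:
  Job 1: burst=2, C=2
  Job 2: burst=3, C=5
  Job 3: burst=10, C=15
Average completion = 22/3 = 7.3333

7.3333


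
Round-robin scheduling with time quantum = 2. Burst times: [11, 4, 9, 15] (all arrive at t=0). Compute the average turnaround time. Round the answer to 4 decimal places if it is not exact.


Time quantum = 2
Execution trace:
  J1 runs 2 units, time = 2
  J2 runs 2 units, time = 4
  J3 runs 2 units, time = 6
  J4 runs 2 units, time = 8
  J1 runs 2 units, time = 10
  J2 runs 2 units, time = 12
  J3 runs 2 units, time = 14
  J4 runs 2 units, time = 16
  J1 runs 2 units, time = 18
  J3 runs 2 units, time = 20
  J4 runs 2 units, time = 22
  J1 runs 2 units, time = 24
  J3 runs 2 units, time = 26
  J4 runs 2 units, time = 28
  J1 runs 2 units, time = 30
  J3 runs 1 units, time = 31
  J4 runs 2 units, time = 33
  J1 runs 1 units, time = 34
  J4 runs 2 units, time = 36
  J4 runs 2 units, time = 38
  J4 runs 1 units, time = 39
Finish times: [34, 12, 31, 39]
Average turnaround = 116/4 = 29.0

29.0


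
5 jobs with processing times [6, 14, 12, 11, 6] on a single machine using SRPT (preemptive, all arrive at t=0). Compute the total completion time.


Since all jobs arrive at t=0, SRPT equals SPT ordering.
SPT order: [6, 6, 11, 12, 14]
Completion times:
  Job 1: p=6, C=6
  Job 2: p=6, C=12
  Job 3: p=11, C=23
  Job 4: p=12, C=35
  Job 5: p=14, C=49
Total completion time = 6 + 12 + 23 + 35 + 49 = 125

125


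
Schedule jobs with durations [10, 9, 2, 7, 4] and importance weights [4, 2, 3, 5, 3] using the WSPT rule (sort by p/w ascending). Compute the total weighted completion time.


Compute p/w ratios and sort ascending (WSPT): [(2, 3), (4, 3), (7, 5), (10, 4), (9, 2)]
Compute weighted completion times:
  Job (p=2,w=3): C=2, w*C=3*2=6
  Job (p=4,w=3): C=6, w*C=3*6=18
  Job (p=7,w=5): C=13, w*C=5*13=65
  Job (p=10,w=4): C=23, w*C=4*23=92
  Job (p=9,w=2): C=32, w*C=2*32=64
Total weighted completion time = 245

245


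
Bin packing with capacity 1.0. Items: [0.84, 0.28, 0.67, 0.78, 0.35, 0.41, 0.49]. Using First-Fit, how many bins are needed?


Place items sequentially using First-Fit:
  Item 0.84 -> new Bin 1
  Item 0.28 -> new Bin 2
  Item 0.67 -> Bin 2 (now 0.95)
  Item 0.78 -> new Bin 3
  Item 0.35 -> new Bin 4
  Item 0.41 -> Bin 4 (now 0.76)
  Item 0.49 -> new Bin 5
Total bins used = 5

5


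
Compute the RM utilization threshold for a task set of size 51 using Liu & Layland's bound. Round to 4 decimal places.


Compute 2^(1/51) = 1.0136839003
Subtract 1: 1.0136839003 - 1 = 0.0136839003
Multiply by n: 51 * 0.0136839003 = 0.6978789153
Round to 4 dp: 0.6979

0.6979


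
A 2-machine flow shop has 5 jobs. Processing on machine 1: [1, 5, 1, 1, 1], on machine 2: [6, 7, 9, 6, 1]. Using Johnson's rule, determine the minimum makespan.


Apply Johnson's rule:
  Group 1 (a <= b): [(1, 1, 6), (3, 1, 9), (4, 1, 6), (5, 1, 1), (2, 5, 7)]
  Group 2 (a > b): []
Optimal job order: [1, 3, 4, 5, 2]
Schedule:
  Job 1: M1 done at 1, M2 done at 7
  Job 3: M1 done at 2, M2 done at 16
  Job 4: M1 done at 3, M2 done at 22
  Job 5: M1 done at 4, M2 done at 23
  Job 2: M1 done at 9, M2 done at 30
Makespan = 30

30


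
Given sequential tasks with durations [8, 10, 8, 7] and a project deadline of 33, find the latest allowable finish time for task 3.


LF(activity 3) = deadline - sum of successor durations
Successors: activities 4 through 4 with durations [7]
Sum of successor durations = 7
LF = 33 - 7 = 26

26


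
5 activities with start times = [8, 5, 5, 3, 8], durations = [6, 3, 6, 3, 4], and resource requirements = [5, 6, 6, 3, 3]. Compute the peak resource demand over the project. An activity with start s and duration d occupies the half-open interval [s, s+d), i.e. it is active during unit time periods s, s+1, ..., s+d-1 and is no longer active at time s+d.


Each activity i is active on [start_i, start_i + duration_i).
Compute total resource usage per time slot:
  t=0: active resources = [], total = 0
  t=1: active resources = [], total = 0
  t=2: active resources = [], total = 0
  t=3: active resources = [3], total = 3
  t=4: active resources = [3], total = 3
  t=5: active resources = [6, 6, 3], total = 15
  t=6: active resources = [6, 6], total = 12
  t=7: active resources = [6, 6], total = 12
  t=8: active resources = [5, 6, 3], total = 14
  t=9: active resources = [5, 6, 3], total = 14
  t=10: active resources = [5, 6, 3], total = 14
  t=11: active resources = [5, 3], total = 8
  t=12: active resources = [5], total = 5
  t=13: active resources = [5], total = 5
Peak resource demand = 15

15


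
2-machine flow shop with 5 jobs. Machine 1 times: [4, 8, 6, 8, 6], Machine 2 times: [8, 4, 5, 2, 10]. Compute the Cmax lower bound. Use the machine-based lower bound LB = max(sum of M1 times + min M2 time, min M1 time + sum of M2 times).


LB1 = sum(M1 times) + min(M2 times) = 32 + 2 = 34
LB2 = min(M1 times) + sum(M2 times) = 4 + 29 = 33
Lower bound = max(LB1, LB2) = max(34, 33) = 34

34


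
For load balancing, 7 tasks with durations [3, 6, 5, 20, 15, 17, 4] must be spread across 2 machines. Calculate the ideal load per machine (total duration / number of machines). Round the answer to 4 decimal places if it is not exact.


Total processing time = 3 + 6 + 5 + 20 + 15 + 17 + 4 = 70
Number of machines = 2
Ideal balanced load = 70 / 2 = 35.0

35.0


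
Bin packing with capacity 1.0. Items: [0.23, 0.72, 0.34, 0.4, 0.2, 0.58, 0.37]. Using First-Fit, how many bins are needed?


Place items sequentially using First-Fit:
  Item 0.23 -> new Bin 1
  Item 0.72 -> Bin 1 (now 0.95)
  Item 0.34 -> new Bin 2
  Item 0.4 -> Bin 2 (now 0.74)
  Item 0.2 -> Bin 2 (now 0.94)
  Item 0.58 -> new Bin 3
  Item 0.37 -> Bin 3 (now 0.95)
Total bins used = 3

3


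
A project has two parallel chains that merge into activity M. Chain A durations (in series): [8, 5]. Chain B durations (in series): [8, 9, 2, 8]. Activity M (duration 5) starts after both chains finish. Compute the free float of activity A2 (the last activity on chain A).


ES(A2) = sum of predecessors on chain A = 8
EF(A2) = ES + duration = 8 + 5 = 13
Successor of A2 is M. ES(M) = max(sum(A), sum(B)) = max(13, 27) = 27
Free float = ES(successor) - EF(current) = 27 - 13 = 14

14


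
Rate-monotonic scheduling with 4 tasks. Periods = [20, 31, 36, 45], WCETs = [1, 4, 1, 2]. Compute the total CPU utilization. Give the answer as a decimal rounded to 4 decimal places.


Compute individual utilizations (exact fractions):
  Task 1: C/T = 1/20 (approx. 0.05)
  Task 2: C/T = 4/31 (approx. 0.129)
  Task 3: C/T = 1/36 (approx. 0.0278)
  Task 4: C/T = 2/45 (approx. 0.0444)
Total utilization U = 1/20 + 4/31 + 1/36 + 2/45 = 701/2790
Rounded to 4 decimal places: U = 0.2513
RM (Liu & Layland) bound for 4 tasks = 0.756828; compare with U = 701/2790 (approx. 0.251254)
U <= bound, so schedulable by RM sufficient condition.

0.2513


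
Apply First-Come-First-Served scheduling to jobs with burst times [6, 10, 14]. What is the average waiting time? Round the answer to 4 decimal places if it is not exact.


FCFS order (as given): [6, 10, 14]
Waiting times:
  Job 1: wait = 0
  Job 2: wait = 6
  Job 3: wait = 16
Sum of waiting times = 22
Average waiting time = 22/3 = 7.3333

7.3333


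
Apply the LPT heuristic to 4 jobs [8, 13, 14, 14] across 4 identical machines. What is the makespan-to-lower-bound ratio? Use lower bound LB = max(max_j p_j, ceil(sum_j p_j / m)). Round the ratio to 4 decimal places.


LPT order: [14, 14, 13, 8]
Machine loads after assignment: [14, 14, 13, 8]
LPT makespan = 14
Lower bound = max(max_job, ceil(total/4)) = max(14, 13) = 14
Ratio = 14 / 14 = 1.0

1.0


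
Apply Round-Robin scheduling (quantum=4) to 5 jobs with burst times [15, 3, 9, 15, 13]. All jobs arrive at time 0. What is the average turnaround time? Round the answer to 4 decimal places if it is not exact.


Time quantum = 4
Execution trace:
  J1 runs 4 units, time = 4
  J2 runs 3 units, time = 7
  J3 runs 4 units, time = 11
  J4 runs 4 units, time = 15
  J5 runs 4 units, time = 19
  J1 runs 4 units, time = 23
  J3 runs 4 units, time = 27
  J4 runs 4 units, time = 31
  J5 runs 4 units, time = 35
  J1 runs 4 units, time = 39
  J3 runs 1 units, time = 40
  J4 runs 4 units, time = 44
  J5 runs 4 units, time = 48
  J1 runs 3 units, time = 51
  J4 runs 3 units, time = 54
  J5 runs 1 units, time = 55
Finish times: [51, 7, 40, 54, 55]
Average turnaround = 207/5 = 41.4

41.4


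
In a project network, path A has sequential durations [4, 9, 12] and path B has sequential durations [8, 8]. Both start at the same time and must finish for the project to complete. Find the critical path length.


Path A total = 4 + 9 + 12 = 25
Path B total = 8 + 8 = 16
Critical path = longest path = max(25, 16) = 25

25


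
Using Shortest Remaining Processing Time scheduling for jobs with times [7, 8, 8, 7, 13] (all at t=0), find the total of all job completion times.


Since all jobs arrive at t=0, SRPT equals SPT ordering.
SPT order: [7, 7, 8, 8, 13]
Completion times:
  Job 1: p=7, C=7
  Job 2: p=7, C=14
  Job 3: p=8, C=22
  Job 4: p=8, C=30
  Job 5: p=13, C=43
Total completion time = 7 + 14 + 22 + 30 + 43 = 116

116


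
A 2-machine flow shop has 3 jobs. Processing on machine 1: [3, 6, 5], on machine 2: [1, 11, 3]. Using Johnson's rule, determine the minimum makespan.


Apply Johnson's rule:
  Group 1 (a <= b): [(2, 6, 11)]
  Group 2 (a > b): [(3, 5, 3), (1, 3, 1)]
Optimal job order: [2, 3, 1]
Schedule:
  Job 2: M1 done at 6, M2 done at 17
  Job 3: M1 done at 11, M2 done at 20
  Job 1: M1 done at 14, M2 done at 21
Makespan = 21

21


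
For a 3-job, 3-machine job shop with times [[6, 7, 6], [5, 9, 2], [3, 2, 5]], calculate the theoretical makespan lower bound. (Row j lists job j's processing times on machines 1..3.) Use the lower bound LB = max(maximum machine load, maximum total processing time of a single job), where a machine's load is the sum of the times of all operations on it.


Machine loads:
  Machine 1: 6 + 5 + 3 = 14
  Machine 2: 7 + 9 + 2 = 18
  Machine 3: 6 + 2 + 5 = 13
Max machine load = 18
Job totals:
  Job 1: 19
  Job 2: 16
  Job 3: 10
Max job total = 19
Lower bound = max(18, 19) = 19

19


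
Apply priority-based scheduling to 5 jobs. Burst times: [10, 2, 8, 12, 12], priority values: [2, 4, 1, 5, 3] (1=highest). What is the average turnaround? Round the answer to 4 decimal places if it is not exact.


Sort by priority (ascending = highest first):
Order: [(1, 8), (2, 10), (3, 12), (4, 2), (5, 12)]
Completion times:
  Priority 1, burst=8, C=8
  Priority 2, burst=10, C=18
  Priority 3, burst=12, C=30
  Priority 4, burst=2, C=32
  Priority 5, burst=12, C=44
Average turnaround = 132/5 = 26.4

26.4


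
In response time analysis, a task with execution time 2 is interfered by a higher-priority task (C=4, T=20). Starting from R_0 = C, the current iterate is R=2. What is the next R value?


R_next = C + ceil(R_prev / T_hp) * C_hp
ceil(2 / 20) = ceil(0.1) = 1
Interference = 1 * 4 = 4
R_next = 2 + 4 = 6

6
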